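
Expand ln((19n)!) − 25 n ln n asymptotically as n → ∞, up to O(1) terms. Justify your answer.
ln((19n)!) − 25 n ln n = −6 n ln n + 19(ln 19 − 1) n + (1/2) ln(2π·19n) + O(1/n)

Stirling: ln((19n)!) = 19n ln(19n) − 19n + (1/2) ln(2π·19n) + O(1/n).
Expand 19n ln(19n) = 19n (ln n + ln 19) = 19n ln n + 19n ln 19.
Subtract 25n ln n: leading term is (19 − 25) n ln n = −6 n ln n. The next term is 19n ln 19 − 19n = 19(ln 19 − 1) n. Then the (1/2) ln(2π·19n) correction.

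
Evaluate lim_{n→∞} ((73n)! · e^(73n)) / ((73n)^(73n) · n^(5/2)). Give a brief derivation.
lim = 0

Stirling: (73n)! ~ sqrt(2π·73n) · (73n/e)^(73n). Hence
  (73n)! · e^(73n) / (73n)^(73n) ~ sqrt(2π·73n).
Dividing by n^(5/2): sqrt(2π·73n) / n^(5/2) = sqrt(2π·73) · n^((1−5)/2), so the expression behaves like sqrt(2π·73) · n^((1−5)/2) → 0.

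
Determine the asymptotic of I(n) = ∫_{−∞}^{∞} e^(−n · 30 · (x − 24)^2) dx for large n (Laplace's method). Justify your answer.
I(n) = sqrt(π/(30n))

Here φ(x) = 30 · (x − 24)^2 has its unique minimum at x* = 24 with φ(x*) = 0 and φ''(x*) = 60. Laplace's method gives
  I(n) ~ e^(−n φ(x*)) · sqrt(2π / (n · φ''(x*))) = sqrt(2π / (60n)) = sqrt(π/(30n)).
This is exact: substituting u = (x − 24)·sqrt(30n) gives I(n) = (1/sqrt(30n)) ∫_{−∞}^{∞} e^(−u^2) du = sqrt(π/(30n)).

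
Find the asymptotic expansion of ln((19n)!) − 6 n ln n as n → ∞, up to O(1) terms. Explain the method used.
ln((19n)!) − 6 n ln n = 13 n ln n + 19(ln 19 − 1) n + (1/2) ln(2π·19n) + O(1/n)

Stirling: ln((19n)!) = 19n ln(19n) − 19n + (1/2) ln(2π·19n) + O(1/n).
Expand 19n ln(19n) = 19n (ln n + ln 19) = 19n ln n + 19n ln 19.
Subtract 6n ln n: leading term is (19 − 6) n ln n = 13 n ln n. The next term is 19n ln 19 − 19n = 19(ln 19 − 1) n. Then the (1/2) ln(2π·19n) correction.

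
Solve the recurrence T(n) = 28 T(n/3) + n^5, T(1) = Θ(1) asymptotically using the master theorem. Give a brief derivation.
T(n) = Θ(n^5)

log_3 28 ≈ 3.033. f(n) = n^5 dominates n^(log_3 28) since 5 > 3.033, and the regularity condition a·f(n/b) = 28·(n/3)^5 = (28/243)·n^5 ≤ c·f(n) holds with c = 28/243 ≈ 0.115 < 1. So this is Case 3: T(n) = Θ(f(n)) = Θ(n^5).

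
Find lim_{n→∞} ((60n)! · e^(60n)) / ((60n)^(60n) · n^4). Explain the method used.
lim = 0

Stirling: (60n)! ~ sqrt(2π·60n) · (60n/e)^(60n). Hence
  (60n)! · e^(60n) / (60n)^(60n) ~ sqrt(2π·60n).
Dividing by n^4: sqrt(2π·60n) / n^4 = sqrt(2π·60) · n^((1−8)/2), so the expression behaves like sqrt(2π·60) · n^((1−8)/2) → 0.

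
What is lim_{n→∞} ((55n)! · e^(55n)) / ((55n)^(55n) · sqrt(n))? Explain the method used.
lim = sqrt(2π·55)

Stirling: (55n)! ~ sqrt(2π·55n) · (55n/e)^(55n). Hence
  (55n)! · e^(55n) / (55n)^(55n) ~ sqrt(2π·55n).
Dividing by sqrt(n): sqrt(2π·55n) / sqrt(n) = sqrt(2π·55) · n^((1−1)/2), so the limit is sqrt(2π·55).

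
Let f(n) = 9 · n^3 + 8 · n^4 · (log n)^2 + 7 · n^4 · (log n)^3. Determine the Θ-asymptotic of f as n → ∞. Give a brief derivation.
f(n) ∈ Θ(n^4 · (log n)^3)

Compare the terms by growth order. For large n, n^a · (log n)^b dominates n^a' · (log n)^b' iff a > a', or (a = a' and b > b'). Ranking the 3 terms shows the dominant one is 7 · n^4 · (log n)^3. Hence f(n) ∈ Θ(n^4 · (log n)^3).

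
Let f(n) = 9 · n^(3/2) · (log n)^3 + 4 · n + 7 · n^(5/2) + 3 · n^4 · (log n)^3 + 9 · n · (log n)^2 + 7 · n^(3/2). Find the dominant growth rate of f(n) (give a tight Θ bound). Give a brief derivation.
f(n) ∈ Θ(n^4 · (log n)^3)

Compare the terms by growth order. For large n, n^a · (log n)^b dominates n^a' · (log n)^b' iff a > a', or (a = a' and b > b'). Ranking the 6 terms shows the dominant one is 3 · n^4 · (log n)^3. Hence f(n) ∈ Θ(n^4 · (log n)^3).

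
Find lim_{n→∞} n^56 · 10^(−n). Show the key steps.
lim = 0

Exponentials with base > 1 dominate every fixed polynomial: for any fixed c, n^c / 10^n → 0 as n → ∞ (e.g. by the ratio test, or by writing 10^n = e^(n ln 10) and noting e^(n ln 10) / n^c → ∞). Hence n^56 · 10^(−n) = n^56 / 10^n → 0.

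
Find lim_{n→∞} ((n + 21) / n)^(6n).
lim = e^126

Rewrite as (1 + 21/n)^(6n). By the standard limit (1 + x/n)^n → e^x, we have (1 + 21/n)^n → e^21, and raising to the 6th power gives e^126.
More precisely, ln[(1 + 21/n)^(6n)] = 6n · ln(1 + 21/n) = 6n · (21/n + O(1/n^2)) = 126 + O(1/n) → 126.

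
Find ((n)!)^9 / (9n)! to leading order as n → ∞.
((n)!)^9/(9n)! ~ ((2π·n)^(8/2) / 3) · 9^(−9·n)  →  0

Write N = n. Stirling: N! ~ sqrt(2π N)(N/e)^N and (9N)! ~ sqrt(2π·9N)·(9N/e)^(9N).
  (N!)^9/(9N)! ~ (2π N)^(9/2) (N/e)^(9N) / [sqrt(2π·9N) (9N/e)^(9N)]
     = (2π N)^(9/2) / sqrt(2π·9N) · (N/(9N))^(9N)
     = (2π N)^((9−1)/2) / 3 · 9^(−9N).
Since 9^9 > 1, the factor 9^(−9N) decays exponentially, so the ratio → 0. Substituting N = n gives the stated form.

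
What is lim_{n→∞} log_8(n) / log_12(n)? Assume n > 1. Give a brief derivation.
lim = ln(12) / ln(8) = log_8(12)

Change of base: log_8(n) = ln n / ln 8 and log_12(n) = ln n / ln 12. The ratio is (ln n / ln 8) · (ln 12 / ln n) = ln 12 / ln 8, a constant independent of n. So the limit is ln 12 / ln 8 = log_8(12).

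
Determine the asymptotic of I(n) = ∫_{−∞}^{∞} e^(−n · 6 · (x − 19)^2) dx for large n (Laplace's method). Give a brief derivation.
I(n) = sqrt(π/(6n))

Here φ(x) = 6 · (x − 19)^2 has its unique minimum at x* = 19 with φ(x*) = 0 and φ''(x*) = 12. Laplace's method gives
  I(n) ~ e^(−n φ(x*)) · sqrt(2π / (n · φ''(x*))) = sqrt(2π / (12n)) = sqrt(π/(6n)).
This is exact: substituting u = (x − 19)·sqrt(6n) gives I(n) = (1/sqrt(6n)) ∫_{−∞}^{∞} e^(−u^2) du = sqrt(π/(6n)).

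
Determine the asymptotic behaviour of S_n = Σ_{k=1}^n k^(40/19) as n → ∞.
S_n ~ (19/59) · n^(59/19)

Integral comparison: Σ_{k=1}^n k^(40/19) = ∫_0^n x^(40/19) dx + O(n^(40/19)). The integral is n^(1 + 40/19) / (1 + 40/19) = n^((40+19)/19) / ((40+19)/19) = (19/59) · n^(59/19).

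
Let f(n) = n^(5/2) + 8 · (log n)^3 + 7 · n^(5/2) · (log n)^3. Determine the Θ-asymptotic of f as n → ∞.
f(n) ∈ Θ(n^(5/2) · (log n)^3)

Compare the terms by growth order. For large n, n^a · (log n)^b dominates n^a' · (log n)^b' iff a > a', or (a = a' and b > b'). Ranking the 3 terms shows the dominant one is 7 · n^(5/2) · (log n)^3. Hence f(n) ∈ Θ(n^(5/2) · (log n)^3).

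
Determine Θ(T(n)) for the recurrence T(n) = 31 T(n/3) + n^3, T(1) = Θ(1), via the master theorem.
T(n) = Θ(n^(log_3 31))

Master theorem: compare f(n) = n^3 to n^(log_3 31) where log_3 31 ≈ 3.126. Since 3 < log_3 31, we have f(n) = O(n^(log_3 31 − ε)) for some ε > 0 — Case 1. Hence T(n) = Θ(n^(log_3 31)).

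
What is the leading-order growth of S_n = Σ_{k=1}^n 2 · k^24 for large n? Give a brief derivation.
S_n ~ 2 · n^25 / 25

By integral comparison (Euler-Maclaurin), Σ_{k=1}^n 2 · k^24 = 2 · ∫_0^n x^24 dx + O(n^24) = 2 · n^25/25 + O(n^24). (Equivalently, Faulhaber's formula gives the same leading term.)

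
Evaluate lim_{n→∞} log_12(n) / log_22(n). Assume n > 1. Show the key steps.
lim = ln(22) / ln(12) = log_12(22)

Change of base: log_12(n) = ln n / ln 12 and log_22(n) = ln n / ln 22. The ratio is (ln n / ln 12) · (ln 22 / ln n) = ln 22 / ln 12, a constant independent of n. So the limit is ln 22 / ln 12 = log_12(22).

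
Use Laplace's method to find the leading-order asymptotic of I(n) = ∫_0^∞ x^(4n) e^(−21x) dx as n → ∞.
I(n) ~ (sqrt(2π·4n) / 21) · (4n/(21e))^(4n)

Write the integrand as exp(4n ln x − 21x) and set f(x) = 4n ln x − 21x. Then f'(x) = 4n/x − 21 = 0 at x* = 4n/21, and f''(x*) = −4n/x*^2 = −21^2/(4n). Laplace's method (interior maximum) gives
  I(n) ~ e^(f(x*)) · sqrt(2π / |f''(x*)|)
        = exp(4n ln(4n/21) − 4n) · sqrt(2π · 4n / 21^2)
        = (4n/21)^(4n) e^(−4n) · sqrt(2π·4n) / 21
        = (sqrt(2π·4n) / 21) · (4n/(21e))^(4n).
This matches Γ(4n+1)/21^(4n+1) with Stirling applied to Γ.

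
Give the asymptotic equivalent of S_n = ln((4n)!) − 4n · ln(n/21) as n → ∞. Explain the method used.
S_n ~ 4n · (ln 84 − 1) + O(ln n)

Stirling: ln((4n)!) = 4n ln(4n) − 4n + O(ln n).
  S_n = 4n ln(4n) − 4n − 4n ln(n/21) + O(ln n)
      = 4n ln(4n) − 4n ln n + 4n ln 21 − 4n + O(ln n)
      = 4n ln 4 + 4n ln 21 − 4n + O(ln n)
      = 4n (ln 84 − 1) + O(ln n).
Numerically ln(84) − 1 ≈ 3.4308.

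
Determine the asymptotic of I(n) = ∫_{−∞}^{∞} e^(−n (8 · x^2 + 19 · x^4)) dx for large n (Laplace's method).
I(n) ~ sqrt(π/(8n))

φ(x) = 8 · x^2 + 19 · x^4 has its unique global minimum at x* = 0 (since φ'(x) = 16x + 76x^3 = 0 only at x = 0 for real x with both coefficients positive, and φ → ∞ as |x| → ∞). At x* = 0, φ(0) = 0 and φ''(0) = 16. Laplace's method then gives
  I(n) ~ sqrt(2π / (n · φ''(0))) · e^(−n φ(0)) = sqrt(2π / (16n)) = sqrt(π/(8n)).
The 19 · x^4 term contributes only at subleading order (an O(1/n) relative correction).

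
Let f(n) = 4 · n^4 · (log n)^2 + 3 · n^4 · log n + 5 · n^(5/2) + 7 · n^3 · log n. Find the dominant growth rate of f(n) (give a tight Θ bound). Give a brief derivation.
f(n) ∈ Θ(n^4 · (log n)^2)

Compare the terms by growth order. For large n, n^a · (log n)^b dominates n^a' · (log n)^b' iff a > a', or (a = a' and b > b'). Ranking the 4 terms shows the dominant one is 4 · n^4 · (log n)^2. Hence f(n) ∈ Θ(n^4 · (log n)^2).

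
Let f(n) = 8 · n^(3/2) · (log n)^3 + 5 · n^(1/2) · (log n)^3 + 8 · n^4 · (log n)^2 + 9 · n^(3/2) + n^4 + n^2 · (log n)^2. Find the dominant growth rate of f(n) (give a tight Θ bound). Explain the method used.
f(n) ∈ Θ(n^4 · (log n)^2)

Compare the terms by growth order. For large n, n^a · (log n)^b dominates n^a' · (log n)^b' iff a > a', or (a = a' and b > b'). Ranking the 6 terms shows the dominant one is 8 · n^4 · (log n)^2. Hence f(n) ∈ Θ(n^4 · (log n)^2).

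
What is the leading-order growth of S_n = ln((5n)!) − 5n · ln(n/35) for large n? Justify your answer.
S_n ~ 5n · (ln 175 − 1) + O(ln n)

Stirling: ln((5n)!) = 5n ln(5n) − 5n + O(ln n).
  S_n = 5n ln(5n) − 5n − 5n ln(n/35) + O(ln n)
      = 5n ln(5n) − 5n ln n + 5n ln 35 − 5n + O(ln n)
      = 5n ln 5 + 5n ln 35 − 5n + O(ln n)
      = 5n (ln 175 − 1) + O(ln n).
Numerically ln(175) − 1 ≈ 4.1648.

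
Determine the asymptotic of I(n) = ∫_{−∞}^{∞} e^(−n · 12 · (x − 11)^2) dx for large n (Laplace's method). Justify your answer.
I(n) = sqrt(π/(12n))

Here φ(x) = 12 · (x − 11)^2 has its unique minimum at x* = 11 with φ(x*) = 0 and φ''(x*) = 24. Laplace's method gives
  I(n) ~ e^(−n φ(x*)) · sqrt(2π / (n · φ''(x*))) = sqrt(2π / (24n)) = sqrt(π/(12n)).
This is exact: substituting u = (x − 11)·sqrt(12n) gives I(n) = (1/sqrt(12n)) ∫_{−∞}^{∞} e^(−u^2) du = sqrt(π/(12n)).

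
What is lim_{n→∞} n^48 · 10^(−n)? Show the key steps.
lim = 0

Exponentials with base > 1 dominate every fixed polynomial: for any fixed c, n^c / 10^n → 0 as n → ∞ (e.g. by the ratio test, or by writing 10^n = e^(n ln 10) and noting e^(n ln 10) / n^c → ∞). Hence n^48 · 10^(−n) = n^48 / 10^n → 0.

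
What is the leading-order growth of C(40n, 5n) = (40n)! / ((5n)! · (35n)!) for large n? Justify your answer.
C(40n, 5n) ~ (16777216/823543)^(5n) · sqrt(4/(7π·5n))

Write N = 5n. Apply Stirling to each factorial:
  (8N)! ~ sqrt(2π·8N) · (8N/e)^(8N),
  N! ~ sqrt(2π N) · (N/e)^N,
  (7N)! ~ sqrt(2π·7N) · (7N/e)^(7N).
The exponential factors combine to (8N)^(8N) / (N^N · (7N)^(7N)) = 8^(8N)/7^(7N) = (8^8/7^7)^N = (16777216/823543)^N.
The square-root prefactors combine to sqrt(2π·8N) / (sqrt(2π N)·sqrt(2π·7N)) = sqrt(8 / (2π·7·N)) = sqrt(4/(7π·5n)).
Substituting N = 5n: C(40n, 5n) ~ (16777216/823543)^(5n) · sqrt(4/(7π·5n)).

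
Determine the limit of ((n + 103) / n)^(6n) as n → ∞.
lim = e^618

Rewrite as (1 + 103/n)^(6n). By the standard limit (1 + x/n)^n → e^x, we have (1 + 103/n)^n → e^103, and raising to the 6th power gives e^618.
More precisely, ln[(1 + 103/n)^(6n)] = 6n · ln(1 + 103/n) = 6n · (103/n + O(1/n^2)) = 618 + O(1/n) → 618.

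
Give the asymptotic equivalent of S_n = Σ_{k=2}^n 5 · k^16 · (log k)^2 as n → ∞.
S_n ~ 5 · n^17 · (log n)^2 / 17

By integral comparison, S_n = ∫_1^n 5 · x^16 · (log x)^2 dx + O(n^16 · (log n)^2). For the integral, the leading term of ∫_1^n x^16 (log x)^2 dx is n^17/17 · (log n)^2 (by repeated integration by parts; each step lowers the log-exponent and produces a relatively O(1/log n) correction). Hence S_n ~ 5 · n^17 · (log n)^2 / 17.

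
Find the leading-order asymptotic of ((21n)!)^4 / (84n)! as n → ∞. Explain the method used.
((21n)!)^4/(84n)! ~ ((2π·21n)^(3/2) / 2) · 4^(−4·21n)  →  0

Write N = 21n. Stirling: N! ~ sqrt(2π N)(N/e)^N and (4N)! ~ sqrt(2π·4N)·(4N/e)^(4N).
  (N!)^4/(4N)! ~ (2π N)^(4/2) (N/e)^(4N) / [sqrt(2π·4N) (4N/e)^(4N)]
     = (2π N)^(4/2) / sqrt(2π·4N) · (N/(4N))^(4N)
     = (2π N)^((4−1)/2) / 2 · 4^(−4N).
Since 4^4 > 1, the factor 4^(−4N) decays exponentially, so the ratio → 0. Substituting N = 21n gives the stated form.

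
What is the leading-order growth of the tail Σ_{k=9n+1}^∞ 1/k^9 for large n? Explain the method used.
Σ_{k>9n} 1/k^9 ~ 1/(8 · (9n)^8)

Compare to the integral: ∫_{9n}^∞ x^(−9) dx = [−x^(−8)/8]_{9n}^∞ = 1/((9−1)·(9n)^8). Euler-Maclaurin then gives
  Σ_{k>9n} 1/k^9 = ∫_{9n}^∞ dx/x^9 − 1/(2·(9n)^9) + O(1/(9n)^10).
(Equivalently this is ζ(9) − Σ_{k≤9n} 1/k^9.)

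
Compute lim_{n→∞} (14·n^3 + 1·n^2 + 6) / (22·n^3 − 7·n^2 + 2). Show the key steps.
lim = 14/22 = 7/11

For large n the leading n^3 terms dominate both numerator and denominator. Dividing top and bottom by n^3, every other term tends to 0, leaving 14/22 = 7/11.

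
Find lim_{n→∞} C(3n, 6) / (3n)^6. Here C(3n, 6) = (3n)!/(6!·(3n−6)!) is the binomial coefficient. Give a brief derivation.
lim = 1/6! = 1/720

With N = 3n → ∞: C(N, 6) / N^6 = [N(N−1)…(N−5)] / (6! · N^6) = (1/6!) · 1 · (1 − 1/(3n)) · … · (1 − 5/(3n)). Each factor → 1 as N → ∞, so the limit is 1/6! = 1/720.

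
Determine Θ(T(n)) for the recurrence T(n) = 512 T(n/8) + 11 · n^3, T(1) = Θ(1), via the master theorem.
T(n) = Θ(n^3 log n)

log_8 512 = 3, and f(n) = 11 · n^3 = Θ(n^(log_8 512)). This is Case 2 of the master theorem: T(n) = Θ(f(n) · log n) = Θ(n^3 log n).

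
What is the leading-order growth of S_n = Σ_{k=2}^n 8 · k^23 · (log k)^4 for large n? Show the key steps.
S_n ~ n^24 · (log n)^4 / 3

By integral comparison, S_n = ∫_1^n 8 · x^23 · (log x)^4 dx + O(n^23 · (log n)^4). For the integral, the leading term of ∫_1^n x^23 (log x)^4 dx is n^24/24 · (log n)^4 (by repeated integration by parts; each step lowers the log-exponent and produces a relatively O(1/log n) correction). Hence S_n ~ n^24 · (log n)^4 / 3.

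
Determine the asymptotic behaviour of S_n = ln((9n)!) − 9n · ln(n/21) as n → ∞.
S_n ~ 9n · (ln 189 − 1) + O(ln n)

Stirling: ln((9n)!) = 9n ln(9n) − 9n + O(ln n).
  S_n = 9n ln(9n) − 9n − 9n ln(n/21) + O(ln n)
      = 9n ln(9n) − 9n ln n + 9n ln 21 − 9n + O(ln n)
      = 9n ln 9 + 9n ln 21 − 9n + O(ln n)
      = 9n (ln 189 − 1) + O(ln n).
Numerically ln(189) − 1 ≈ 4.2417.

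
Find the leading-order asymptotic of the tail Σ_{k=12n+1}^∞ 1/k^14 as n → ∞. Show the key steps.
Σ_{k>12n} 1/k^14 ~ 1/(13 · (12n)^13)

Compare to the integral: ∫_{12n}^∞ x^(−14) dx = [−x^(−13)/13]_{12n}^∞ = 1/((14−1)·(12n)^13). Euler-Maclaurin then gives
  Σ_{k>12n} 1/k^14 = ∫_{12n}^∞ dx/x^14 − 1/(2·(12n)^14) + O(1/(12n)^15).
(Equivalently this is ζ(14) − Σ_{k≤12n} 1/k^14.)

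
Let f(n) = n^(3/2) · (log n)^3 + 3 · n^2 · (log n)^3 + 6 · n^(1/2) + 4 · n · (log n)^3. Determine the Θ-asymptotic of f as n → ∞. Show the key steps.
f(n) ∈ Θ(n^2 · (log n)^3)

Compare the terms by growth order. For large n, n^a · (log n)^b dominates n^a' · (log n)^b' iff a > a', or (a = a' and b > b'). Ranking the 4 terms shows the dominant one is 3 · n^2 · (log n)^3. Hence f(n) ∈ Θ(n^2 · (log n)^3).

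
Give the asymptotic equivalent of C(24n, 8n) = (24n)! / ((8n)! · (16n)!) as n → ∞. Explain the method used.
C(24n, 8n) ~ (27/4)^(8n) · sqrt(3/(4π·8n))

Write N = 8n. Apply Stirling to each factorial:
  (3N)! ~ sqrt(2π·3N) · (3N/e)^(3N),
  N! ~ sqrt(2π N) · (N/e)^N,
  (2N)! ~ sqrt(2π·2N) · (2N/e)^(2N).
The exponential factors combine to (3N)^(3N) / (N^N · (2N)^(2N)) = 3^(3N)/2^(2N) = (3^3/2^2)^N = (27/4)^N.
The square-root prefactors combine to sqrt(2π·3N) / (sqrt(2π N)·sqrt(2π·2N)) = sqrt(3 / (2π·2·N)) = sqrt(3/(4π·8n)).
Substituting N = 8n: C(24n, 8n) ~ (27/4)^(8n) · sqrt(3/(4π·8n)).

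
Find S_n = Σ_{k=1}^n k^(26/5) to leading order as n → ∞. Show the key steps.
S_n ~ (5/31) · n^(31/5)

Integral comparison: Σ_{k=1}^n k^(26/5) = ∫_0^n x^(26/5) dx + O(n^(26/5)). The integral is n^(1 + 26/5) / (1 + 26/5) = n^((26+5)/5) / ((26+5)/5) = (5/31) · n^(31/5).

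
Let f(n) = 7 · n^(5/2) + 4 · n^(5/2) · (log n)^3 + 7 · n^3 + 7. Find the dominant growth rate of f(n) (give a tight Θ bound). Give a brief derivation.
f(n) ∈ Θ(n^3)

Compare the terms by growth order. For large n, n^a · (log n)^b dominates n^a' · (log n)^b' iff a > a', or (a = a' and b > b'). Ranking the 4 terms shows the dominant one is 7 · n^3. Hence f(n) ∈ Θ(n^3).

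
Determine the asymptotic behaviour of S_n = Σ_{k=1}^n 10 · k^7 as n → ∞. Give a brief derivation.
S_n ~ 5 · n^8 / 4

By integral comparison (Euler-Maclaurin), Σ_{k=1}^n 10 · k^7 = 10 · ∫_0^n x^7 dx + O(n^7) = 10 · n^8/8 = 5 · n^8 / 4 + O(n^7). (Equivalently, Faulhaber's formula gives the same leading term.)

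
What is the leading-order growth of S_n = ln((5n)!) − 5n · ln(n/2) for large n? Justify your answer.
S_n ~ 5n · (ln 10 − 1) + O(ln n)

Stirling: ln((5n)!) = 5n ln(5n) − 5n + O(ln n).
  S_n = 5n ln(5n) − 5n − 5n ln(n/2) + O(ln n)
      = 5n ln(5n) − 5n ln n + 5n ln 2 − 5n + O(ln n)
      = 5n ln 5 + 5n ln 2 − 5n + O(ln n)
      = 5n (ln 10 − 1) + O(ln n).
Numerically ln(10) − 1 ≈ 1.3026.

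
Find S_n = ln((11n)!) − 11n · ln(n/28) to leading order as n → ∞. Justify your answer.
S_n ~ 11n · (ln 308 − 1) + O(ln n)

Stirling: ln((11n)!) = 11n ln(11n) − 11n + O(ln n).
  S_n = 11n ln(11n) − 11n − 11n ln(n/28) + O(ln n)
      = 11n ln(11n) − 11n ln n + 11n ln 28 − 11n + O(ln n)
      = 11n ln 11 + 11n ln 28 − 11n + O(ln n)
      = 11n (ln 308 − 1) + O(ln n).
Numerically ln(308) − 1 ≈ 4.7301.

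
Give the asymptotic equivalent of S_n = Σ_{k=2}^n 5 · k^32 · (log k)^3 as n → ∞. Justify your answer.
S_n ~ 5 · n^33 · (log n)^3 / 33

By integral comparison, S_n = ∫_1^n 5 · x^32 · (log x)^3 dx + O(n^32 · (log n)^3). For the integral, the leading term of ∫_1^n x^32 (log x)^3 dx is n^33/33 · (log n)^3 (by repeated integration by parts; each step lowers the log-exponent and produces a relatively O(1/log n) correction). Hence S_n ~ 5 · n^33 · (log n)^3 / 33.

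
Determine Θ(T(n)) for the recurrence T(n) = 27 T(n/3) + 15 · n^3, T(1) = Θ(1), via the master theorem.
T(n) = Θ(n^3 log n)

log_3 27 = 3, and f(n) = 15 · n^3 = Θ(n^(log_3 27)). This is Case 2 of the master theorem: T(n) = Θ(f(n) · log n) = Θ(n^3 log n).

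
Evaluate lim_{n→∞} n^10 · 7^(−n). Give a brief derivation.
lim = 0

Exponentials with base > 1 dominate every fixed polynomial: for any fixed c, n^c / 7^n → 0 as n → ∞ (e.g. by the ratio test, or by writing 7^n = e^(n ln 7) and noting e^(n ln 7) / n^c → ∞). Hence n^10 · 7^(−n) = n^10 / 7^n → 0.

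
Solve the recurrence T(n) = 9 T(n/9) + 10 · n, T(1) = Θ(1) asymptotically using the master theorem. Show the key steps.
T(n) = Θ(n log n)

log_9 9 = 1, and f(n) = 10 · n = Θ(n^(log_9 9)). This is Case 2 of the master theorem: T(n) = Θ(f(n) · log n) = Θ(n log n).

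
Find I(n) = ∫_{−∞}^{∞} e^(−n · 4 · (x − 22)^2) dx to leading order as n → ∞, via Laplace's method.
I(n) = sqrt(π/(4n))

Here φ(x) = 4 · (x − 22)^2 has its unique minimum at x* = 22 with φ(x*) = 0 and φ''(x*) = 8. Laplace's method gives
  I(n) ~ e^(−n φ(x*)) · sqrt(2π / (n · φ''(x*))) = sqrt(2π / (8n)) = sqrt(π/(4n)).
This is exact: substituting u = (x − 22)·sqrt(4n) gives I(n) = (1/sqrt(4n)) ∫_{−∞}^{∞} e^(−u^2) du = sqrt(π/(4n)).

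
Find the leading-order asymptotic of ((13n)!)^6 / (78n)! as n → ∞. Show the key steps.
((13n)!)^6/(78n)! ~ ((2π·13n)^(5/2) / sqrt(6)) · 6^(−6·13n)  →  0

Write N = 13n. Stirling: N! ~ sqrt(2π N)(N/e)^N and (6N)! ~ sqrt(2π·6N)·(6N/e)^(6N).
  (N!)^6/(6N)! ~ (2π N)^(6/2) (N/e)^(6N) / [sqrt(2π·6N) (6N/e)^(6N)]
     = (2π N)^(6/2) / sqrt(2π·6N) · (N/(6N))^(6N)
     = (2π N)^((6−1)/2) / sqrt(6) · 6^(−6N).
Since 6^6 > 1, the factor 6^(−6N) decays exponentially, so the ratio → 0. Substituting N = 13n gives the stated form.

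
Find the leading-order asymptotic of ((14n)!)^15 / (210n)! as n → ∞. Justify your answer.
((14n)!)^15/(210n)! ~ ((2π·14n)^(14/2) / sqrt(15)) · 15^(−15·14n)  →  0

Write N = 14n. Stirling: N! ~ sqrt(2π N)(N/e)^N and (15N)! ~ sqrt(2π·15N)·(15N/e)^(15N).
  (N!)^15/(15N)! ~ (2π N)^(15/2) (N/e)^(15N) / [sqrt(2π·15N) (15N/e)^(15N)]
     = (2π N)^(15/2) / sqrt(2π·15N) · (N/(15N))^(15N)
     = (2π N)^((15−1)/2) / sqrt(15) · 15^(−15N).
Since 15^15 > 1, the factor 15^(−15N) decays exponentially, so the ratio → 0. Substituting N = 14n gives the stated form.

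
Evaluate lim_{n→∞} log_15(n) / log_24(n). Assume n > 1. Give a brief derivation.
lim = ln(24) / ln(15) = log_15(24)

Change of base: log_15(n) = ln n / ln 15 and log_24(n) = ln n / ln 24. The ratio is (ln n / ln 15) · (ln 24 / ln n) = ln 24 / ln 15, a constant independent of n. So the limit is ln 24 / ln 15 = log_15(24).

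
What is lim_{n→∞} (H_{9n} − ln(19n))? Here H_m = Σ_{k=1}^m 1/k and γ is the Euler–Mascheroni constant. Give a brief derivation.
lim = ln(9/19) + γ

By Euler-Maclaurin, H_m = ln m + γ + O(1/m). So
  H_{9n} − ln(19n) = ln(9n) + γ − ln(19n) + O(1/n)
                       = ln(9/19) + γ + O(1/n).
Hence the limit is ln(9/19) + γ.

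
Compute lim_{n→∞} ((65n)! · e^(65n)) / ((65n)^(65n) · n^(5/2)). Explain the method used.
lim = 0

Stirling: (65n)! ~ sqrt(2π·65n) · (65n/e)^(65n). Hence
  (65n)! · e^(65n) / (65n)^(65n) ~ sqrt(2π·65n).
Dividing by n^(5/2): sqrt(2π·65n) / n^(5/2) = sqrt(2π·65) · n^((1−5)/2), so the expression behaves like sqrt(2π·65) · n^((1−5)/2) → 0.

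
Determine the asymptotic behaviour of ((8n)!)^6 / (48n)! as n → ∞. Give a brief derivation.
((8n)!)^6/(48n)! ~ ((2π·8n)^(5/2) / sqrt(6)) · 6^(−6·8n)  →  0

Write N = 8n. Stirling: N! ~ sqrt(2π N)(N/e)^N and (6N)! ~ sqrt(2π·6N)·(6N/e)^(6N).
  (N!)^6/(6N)! ~ (2π N)^(6/2) (N/e)^(6N) / [sqrt(2π·6N) (6N/e)^(6N)]
     = (2π N)^(6/2) / sqrt(2π·6N) · (N/(6N))^(6N)
     = (2π N)^((6−1)/2) / sqrt(6) · 6^(−6N).
Since 6^6 > 1, the factor 6^(−6N) decays exponentially, so the ratio → 0. Substituting N = 8n gives the stated form.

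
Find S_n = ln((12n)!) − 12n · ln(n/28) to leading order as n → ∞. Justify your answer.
S_n ~ 12n · (ln 336 − 1) + O(ln n)

Stirling: ln((12n)!) = 12n ln(12n) − 12n + O(ln n).
  S_n = 12n ln(12n) − 12n − 12n ln(n/28) + O(ln n)
      = 12n ln(12n) − 12n ln n + 12n ln 28 − 12n + O(ln n)
      = 12n ln 12 + 12n ln 28 − 12n + O(ln n)
      = 12n (ln 336 − 1) + O(ln n).
Numerically ln(336) − 1 ≈ 4.8171.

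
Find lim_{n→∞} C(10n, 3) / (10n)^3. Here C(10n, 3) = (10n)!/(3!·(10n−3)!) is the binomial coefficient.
lim = 1/3! = 1/6

With N = 10n → ∞: C(N, 3) / N^3 = [N(N−1)…(N−2)] / (3! · N^3) = (1/3!) · 1 · (1 − 1/(10n)) · (1 − 2/(10n)). Each factor → 1 as N → ∞, so the limit is 1/3! = 1/6.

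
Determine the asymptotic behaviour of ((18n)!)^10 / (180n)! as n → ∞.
((18n)!)^10/(180n)! ~ ((2π·18n)^(9/2) / sqrt(10)) · 10^(−10·18n)  →  0

Write N = 18n. Stirling: N! ~ sqrt(2π N)(N/e)^N and (10N)! ~ sqrt(2π·10N)·(10N/e)^(10N).
  (N!)^10/(10N)! ~ (2π N)^(10/2) (N/e)^(10N) / [sqrt(2π·10N) (10N/e)^(10N)]
     = (2π N)^(10/2) / sqrt(2π·10N) · (N/(10N))^(10N)
     = (2π N)^((10−1)/2) / sqrt(10) · 10^(−10N).
Since 10^10 > 1, the factor 10^(−10N) decays exponentially, so the ratio → 0. Substituting N = 18n gives the stated form.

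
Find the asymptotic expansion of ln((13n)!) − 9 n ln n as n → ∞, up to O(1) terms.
ln((13n)!) − 9 n ln n = 4 n ln n + 13(ln 13 − 1) n + (1/2) ln(2π·13n) + O(1/n)

Stirling: ln((13n)!) = 13n ln(13n) − 13n + (1/2) ln(2π·13n) + O(1/n).
Expand 13n ln(13n) = 13n (ln n + ln 13) = 13n ln n + 13n ln 13.
Subtract 9n ln n: leading term is (13 − 9) n ln n = 4 n ln n. The next term is 13n ln 13 − 13n = 13(ln 13 − 1) n. Then the (1/2) ln(2π·13n) correction.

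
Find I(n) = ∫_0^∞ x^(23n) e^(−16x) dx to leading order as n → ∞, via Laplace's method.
I(n) ~ (sqrt(2π·23n) / 16) · (23n/(16e))^(23n)

Write the integrand as exp(23n ln x − 16x) and set f(x) = 23n ln x − 16x. Then f'(x) = 23n/x − 16 = 0 at x* = 23n/16, and f''(x*) = −23n/x*^2 = −16^2/(23n). Laplace's method (interior maximum) gives
  I(n) ~ e^(f(x*)) · sqrt(2π / |f''(x*)|)
        = exp(23n ln(23n/16) − 23n) · sqrt(2π · 23n / 16^2)
        = (23n/16)^(23n) e^(−23n) · sqrt(2π·23n) / 16
        = (sqrt(2π·23n) / 16) · (23n/(16e))^(23n).
This matches Γ(23n+1)/16^(23n+1) with Stirling applied to Γ.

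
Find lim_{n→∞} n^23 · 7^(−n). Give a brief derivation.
lim = 0

Exponentials with base > 1 dominate every fixed polynomial: for any fixed c, n^c / 7^n → 0 as n → ∞ (e.g. by the ratio test, or by writing 7^n = e^(n ln 7) and noting e^(n ln 7) / n^c → ∞). Hence n^23 · 7^(−n) = n^23 / 7^n → 0.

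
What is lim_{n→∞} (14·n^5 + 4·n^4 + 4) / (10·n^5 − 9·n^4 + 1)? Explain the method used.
lim = 14/10 = 7/5

For large n the leading n^5 terms dominate both numerator and denominator. Dividing top and bottom by n^5, every other term tends to 0, leaving 14/10 = 7/5.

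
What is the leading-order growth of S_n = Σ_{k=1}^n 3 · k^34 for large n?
S_n ~ 3 · n^35 / 35

By integral comparison (Euler-Maclaurin), Σ_{k=1}^n 3 · k^34 = 3 · ∫_0^n x^34 dx + O(n^34) = 3 · n^35/35 + O(n^34). (Equivalently, Faulhaber's formula gives the same leading term.)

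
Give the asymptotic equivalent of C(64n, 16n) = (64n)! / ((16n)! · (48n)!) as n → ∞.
C(64n, 16n) ~ (256/27)^(16n) · sqrt(2/(3π·16n))

Write N = 16n. Apply Stirling to each factorial:
  (4N)! ~ sqrt(2π·4N) · (4N/e)^(4N),
  N! ~ sqrt(2π N) · (N/e)^N,
  (3N)! ~ sqrt(2π·3N) · (3N/e)^(3N).
The exponential factors combine to (4N)^(4N) / (N^N · (3N)^(3N)) = 4^(4N)/3^(3N) = (4^4/3^3)^N = (256/27)^N.
The square-root prefactors combine to sqrt(2π·4N) / (sqrt(2π N)·sqrt(2π·3N)) = sqrt(4 / (2π·3·N)) = sqrt(2/(3π·16n)).
Substituting N = 16n: C(64n, 16n) ~ (256/27)^(16n) · sqrt(2/(3π·16n)).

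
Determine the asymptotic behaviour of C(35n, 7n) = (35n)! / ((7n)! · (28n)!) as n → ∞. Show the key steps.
C(35n, 7n) ~ (3125/256)^(7n) · sqrt(5/(8π·7n))

Write N = 7n. Apply Stirling to each factorial:
  (5N)! ~ sqrt(2π·5N) · (5N/e)^(5N),
  N! ~ sqrt(2π N) · (N/e)^N,
  (4N)! ~ sqrt(2π·4N) · (4N/e)^(4N).
The exponential factors combine to (5N)^(5N) / (N^N · (4N)^(4N)) = 5^(5N)/4^(4N) = (5^5/4^4)^N = (3125/256)^N.
The square-root prefactors combine to sqrt(2π·5N) / (sqrt(2π N)·sqrt(2π·4N)) = sqrt(5 / (2π·4·N)) = sqrt(5/(8π·7n)).
Substituting N = 7n: C(35n, 7n) ~ (3125/256)^(7n) · sqrt(5/(8π·7n)).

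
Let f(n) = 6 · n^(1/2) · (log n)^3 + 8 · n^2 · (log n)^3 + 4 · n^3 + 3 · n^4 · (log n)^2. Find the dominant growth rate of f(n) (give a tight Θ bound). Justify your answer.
f(n) ∈ Θ(n^4 · (log n)^2)

Compare the terms by growth order. For large n, n^a · (log n)^b dominates n^a' · (log n)^b' iff a > a', or (a = a' and b > b'). Ranking the 4 terms shows the dominant one is 3 · n^4 · (log n)^2. Hence f(n) ∈ Θ(n^4 · (log n)^2).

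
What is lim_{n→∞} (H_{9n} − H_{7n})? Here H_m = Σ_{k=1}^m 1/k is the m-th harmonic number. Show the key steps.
lim = ln(9/7)

Euler-Maclaurin gives H_m = ln m + γ + 1/(2m) + O(1/m^2). The γ and O(1/m) terms cancel in the difference:
  H_{9n} − H_{7n} = ln(9n) − ln(7n) + O(1/n) = ln(9/7) + O(1/n).
Hence the limit is ln(9/7).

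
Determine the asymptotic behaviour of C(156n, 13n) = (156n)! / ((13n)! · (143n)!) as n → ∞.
C(156n, 13n) ~ (8916100448256/285311670611)^(13n) · sqrt(6/(11π·13n))

Write N = 13n. Apply Stirling to each factorial:
  (12N)! ~ sqrt(2π·12N) · (12N/e)^(12N),
  N! ~ sqrt(2π N) · (N/e)^N,
  (11N)! ~ sqrt(2π·11N) · (11N/e)^(11N).
The exponential factors combine to (12N)^(12N) / (N^N · (11N)^(11N)) = 12^(12N)/11^(11N) = (12^12/11^11)^N = (8916100448256/285311670611)^N.
The square-root prefactors combine to sqrt(2π·12N) / (sqrt(2π N)·sqrt(2π·11N)) = sqrt(12 / (2π·11·N)) = sqrt(6/(11π·13n)).
Substituting N = 13n: C(156n, 13n) ~ (8916100448256/285311670611)^(13n) · sqrt(6/(11π·13n)).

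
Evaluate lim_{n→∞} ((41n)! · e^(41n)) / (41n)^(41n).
lim = ∞

Stirling: (41n)! ~ sqrt(2π·41n) · (41n/e)^(41n). Hence
  (41n)! · e^(41n) / (41n)^(41n) ~ sqrt(2π·41n) = sqrt(2π·41) · sqrt(n) → ∞.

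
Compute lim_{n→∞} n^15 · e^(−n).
lim = 0

Exponentials with base > 1 dominate every fixed polynomial: for any fixed c, n^c / e^n → 0 as n → ∞ (e.g. by the ratio test, or since e^n grows faster than any power of n). Hence n^15 · e^(−n) = n^15 / e^n → 0.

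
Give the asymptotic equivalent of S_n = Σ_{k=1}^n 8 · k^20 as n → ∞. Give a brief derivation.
S_n ~ 8 · n^21 / 21

By integral comparison (Euler-Maclaurin), Σ_{k=1}^n 8 · k^20 = 8 · ∫_0^n x^20 dx + O(n^20) = 8 · n^21/21 + O(n^20). (Equivalently, Faulhaber's formula gives the same leading term.)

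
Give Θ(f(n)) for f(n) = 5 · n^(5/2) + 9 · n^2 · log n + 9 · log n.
f(n) ∈ Θ(n^(5/2))

Compare the terms by growth order. For large n, n^a · (log n)^b dominates n^a' · (log n)^b' iff a > a', or (a = a' and b > b'). Ranking the 3 terms shows the dominant one is 5 · n^(5/2). Hence f(n) ∈ Θ(n^(5/2)).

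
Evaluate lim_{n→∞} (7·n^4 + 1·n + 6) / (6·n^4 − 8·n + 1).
lim = 7/6

For large n the leading n^4 terms dominate both numerator and denominator. Dividing top and bottom by n^4, every other term tends to 0, leaving 7/6.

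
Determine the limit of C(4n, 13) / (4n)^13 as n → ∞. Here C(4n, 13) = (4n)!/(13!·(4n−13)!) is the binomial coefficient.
lim = 1/13! = 1/6227020800

With N = 4n → ∞: C(N, 13) / N^13 = [N(N−1)…(N−12)] / (13! · N^13) = (1/13!) · 1 · (1 − 1/(4n)) · … · (1 − 12/(4n)). Each factor → 1 as N → ∞, so the limit is 1/13! = 1/6227020800.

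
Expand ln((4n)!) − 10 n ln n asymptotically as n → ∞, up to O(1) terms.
ln((4n)!) − 10 n ln n = −6 n ln n + 4(ln 4 − 1) n + (1/2) ln(2π·4n) + O(1/n)

Stirling: ln((4n)!) = 4n ln(4n) − 4n + (1/2) ln(2π·4n) + O(1/n).
Expand 4n ln(4n) = 4n (ln n + ln 4) = 4n ln n + 4n ln 4.
Subtract 10n ln n: leading term is (4 − 10) n ln n = −6 n ln n. The next term is 4n ln 4 − 4n = 4(ln 4 − 1) n. Then the (1/2) ln(2π·4n) correction.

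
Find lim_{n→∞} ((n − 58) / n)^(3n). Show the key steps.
lim = e^(−174)

Rewrite as (1 − 58/n)^(3n). By the standard limit (1 + x/n)^n → e^x, we have (1 − 58/n)^n → e^(−58), and raising to the 3rd power gives e^(−174).
More precisely, ln[(1 − 58/n)^(3n)] = 3n · ln(1 − 58/n) = 3n · (-58/n + O(1/n^2)) = -174 + O(1/n) → -174.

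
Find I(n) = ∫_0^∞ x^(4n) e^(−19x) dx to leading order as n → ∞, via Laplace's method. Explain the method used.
I(n) ~ (sqrt(2π·4n) / 19) · (4n/(19e))^(4n)

Write the integrand as exp(4n ln x − 19x) and set f(x) = 4n ln x − 19x. Then f'(x) = 4n/x − 19 = 0 at x* = 4n/19, and f''(x*) = −4n/x*^2 = −19^2/(4n). Laplace's method (interior maximum) gives
  I(n) ~ e^(f(x*)) · sqrt(2π / |f''(x*)|)
        = exp(4n ln(4n/19) − 4n) · sqrt(2π · 4n / 19^2)
        = (4n/19)^(4n) e^(−4n) · sqrt(2π·4n) / 19
        = (sqrt(2π·4n) / 19) · (4n/(19e))^(4n).
This matches Γ(4n+1)/19^(4n+1) with Stirling applied to Γ.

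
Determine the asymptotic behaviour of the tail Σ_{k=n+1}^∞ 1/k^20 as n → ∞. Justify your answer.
Σ_{k>n} 1/k^20 ~ 1/(19 · n^19)

Compare to the integral: ∫_{n}^∞ x^(−20) dx = [−x^(−19)/19]_{n}^∞ = 1/((20−1)·n^19). Euler-Maclaurin then gives
  Σ_{k>n} 1/k^20 = ∫_{n}^∞ dx/x^20 − 1/(2·n^20) + O(1/n^21).
(Equivalently this is ζ(20) − Σ_{k≤n} 1/k^20.)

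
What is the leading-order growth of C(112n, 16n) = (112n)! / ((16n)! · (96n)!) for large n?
C(112n, 16n) ~ (823543/46656)^(16n) · sqrt(7/(12π·16n))

Write N = 16n. Apply Stirling to each factorial:
  (7N)! ~ sqrt(2π·7N) · (7N/e)^(7N),
  N! ~ sqrt(2π N) · (N/e)^N,
  (6N)! ~ sqrt(2π·6N) · (6N/e)^(6N).
The exponential factors combine to (7N)^(7N) / (N^N · (6N)^(6N)) = 7^(7N)/6^(6N) = (7^7/6^6)^N = (823543/46656)^N.
The square-root prefactors combine to sqrt(2π·7N) / (sqrt(2π N)·sqrt(2π·6N)) = sqrt(7 / (2π·6·N)) = sqrt(7/(12π·16n)).
Substituting N = 16n: C(112n, 16n) ~ (823543/46656)^(16n) · sqrt(7/(12π·16n)).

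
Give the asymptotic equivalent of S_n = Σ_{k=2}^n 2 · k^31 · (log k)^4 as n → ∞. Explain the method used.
S_n ~ n^32 · (log n)^4 / 16

By integral comparison, S_n = ∫_1^n 2 · x^31 · (log x)^4 dx + O(n^31 · (log n)^4). For the integral, the leading term of ∫_1^n x^31 (log x)^4 dx is n^32/32 · (log n)^4 (by repeated integration by parts; each step lowers the log-exponent and produces a relatively O(1/log n) correction). Hence S_n ~ n^32 · (log n)^4 / 16.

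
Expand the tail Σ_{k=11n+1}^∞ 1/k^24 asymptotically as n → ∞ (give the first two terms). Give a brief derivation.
Σ_{k>11n} 1/k^24 = 1/(23 · (11n)^23) − 1/(2 · (11n)^24) + O(1/(11n)^25)

Compare to the integral: ∫_{11n}^∞ x^(−24) dx = [−x^(−23)/23]_{11n}^∞ = 1/((24−1)·(11n)^23). The Euler-Maclaurin correction adds −f(11n)/2 = −1/(2·(11n)^24). Euler-Maclaurin then gives
  Σ_{k>11n} 1/k^24 = ∫_{11n}^∞ dx/x^24 − 1/(2·(11n)^24) + O(1/(11n)^25).
(Equivalently this is ζ(24) − Σ_{k≤11n} 1/k^24.)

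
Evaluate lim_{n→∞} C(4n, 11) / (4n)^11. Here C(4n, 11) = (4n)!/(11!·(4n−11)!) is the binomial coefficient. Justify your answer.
lim = 1/11! = 1/39916800

With N = 4n → ∞: C(N, 11) / N^11 = [N(N−1)…(N−10)] / (11! · N^11) = (1/11!) · 1 · (1 − 1/(4n)) · … · (1 − 10/(4n)). Each factor → 1 as N → ∞, so the limit is 1/11! = 1/39916800.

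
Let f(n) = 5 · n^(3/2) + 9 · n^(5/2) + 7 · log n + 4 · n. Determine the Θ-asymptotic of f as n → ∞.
f(n) ∈ Θ(n^(5/2))

Compare the terms by growth order. For large n, n^a · (log n)^b dominates n^a' · (log n)^b' iff a > a', or (a = a' and b > b'). Ranking the 4 terms shows the dominant one is 9 · n^(5/2). Hence f(n) ∈ Θ(n^(5/2)).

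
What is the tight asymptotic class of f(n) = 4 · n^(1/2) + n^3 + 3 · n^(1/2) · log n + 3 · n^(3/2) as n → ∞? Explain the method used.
f(n) ∈ Θ(n^3)

Compare the terms by growth order. For large n, n^a · (log n)^b dominates n^a' · (log n)^b' iff a > a', or (a = a' and b > b'). Ranking the 4 terms shows the dominant one is n^3. Hence f(n) ∈ Θ(n^3).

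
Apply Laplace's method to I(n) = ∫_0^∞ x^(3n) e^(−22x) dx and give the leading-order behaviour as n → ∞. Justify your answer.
I(n) ~ (sqrt(2π·3n) / 22) · (3n/(22e))^(3n)

Write the integrand as exp(3n ln x − 22x) and set f(x) = 3n ln x − 22x. Then f'(x) = 3n/x − 22 = 0 at x* = 3n/22, and f''(x*) = −3n/x*^2 = −22^2/(3n). Laplace's method (interior maximum) gives
  I(n) ~ e^(f(x*)) · sqrt(2π / |f''(x*)|)
        = exp(3n ln(3n/22) − 3n) · sqrt(2π · 3n / 22^2)
        = (3n/22)^(3n) e^(−3n) · sqrt(2π·3n) / 22
        = (sqrt(2π·3n) / 22) · (3n/(22e))^(3n).
This matches Γ(3n+1)/22^(3n+1) with Stirling applied to Γ.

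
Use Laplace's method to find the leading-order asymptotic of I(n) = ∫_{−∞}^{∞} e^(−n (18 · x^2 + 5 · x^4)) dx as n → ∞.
I(n) ~ sqrt(π/(18n))

φ(x) = 18 · x^2 + 5 · x^4 has its unique global minimum at x* = 0 (since φ'(x) = 36x + 20x^3 = 0 only at x = 0 for real x with both coefficients positive, and φ → ∞ as |x| → ∞). At x* = 0, φ(0) = 0 and φ''(0) = 36. Laplace's method then gives
  I(n) ~ sqrt(2π / (n · φ''(0))) · e^(−n φ(0)) = sqrt(2π / (36n)) = sqrt(π/(18n)).
The 5 · x^4 term contributes only at subleading order (an O(1/n) relative correction).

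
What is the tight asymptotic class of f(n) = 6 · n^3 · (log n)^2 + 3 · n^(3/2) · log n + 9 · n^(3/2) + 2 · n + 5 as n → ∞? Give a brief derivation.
f(n) ∈ Θ(n^3 · (log n)^2)

Compare the terms by growth order. For large n, n^a · (log n)^b dominates n^a' · (log n)^b' iff a > a', or (a = a' and b > b'). Ranking the 5 terms shows the dominant one is 6 · n^3 · (log n)^2. Hence f(n) ∈ Θ(n^3 · (log n)^2).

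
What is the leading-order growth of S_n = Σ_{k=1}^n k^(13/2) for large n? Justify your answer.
S_n ~ (2/15) · n^(15/2)

Integral comparison: Σ_{k=1}^n k^(13/2) = ∫_0^n x^(13/2) dx + O(n^(13/2)). The integral is n^(1 + 13/2) / (1 + 13/2) = n^((13+2)/2) / ((13+2)/2) = (2/15) · n^(15/2).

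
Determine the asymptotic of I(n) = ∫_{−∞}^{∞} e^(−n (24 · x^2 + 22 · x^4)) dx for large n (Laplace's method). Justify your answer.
I(n) ~ sqrt(π/(24n))

φ(x) = 24 · x^2 + 22 · x^4 has its unique global minimum at x* = 0 (since φ'(x) = 48x + 88x^3 = 0 only at x = 0 for real x with both coefficients positive, and φ → ∞ as |x| → ∞). At x* = 0, φ(0) = 0 and φ''(0) = 48. Laplace's method then gives
  I(n) ~ sqrt(2π / (n · φ''(0))) · e^(−n φ(0)) = sqrt(2π / (48n)) = sqrt(π/(24n)).
The 22 · x^4 term contributes only at subleading order (an O(1/n) relative correction).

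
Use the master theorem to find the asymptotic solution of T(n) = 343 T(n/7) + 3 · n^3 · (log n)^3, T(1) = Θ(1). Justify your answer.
T(n) = Θ(n^3 · (log n)^4)

Here log_7 343 = 3 and f(n) = 3 · n^3 · (log n)^3 = Θ(n^(log_7 343) · (log n)^3). This is the extended Case 2 of the master theorem (f matches the critical exponent up to log factors), giving T(n) = Θ(n^(log_7 343) · (log n)^(3+1)) = Θ(n^3 · (log n)^4).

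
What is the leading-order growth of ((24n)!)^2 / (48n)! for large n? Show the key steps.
((24n)!)^2/(48n)! ~ ((2π·24n)^(1/2) / sqrt(2)) · 2^(−2·24n)  →  0

Write N = 24n. Stirling: N! ~ sqrt(2π N)(N/e)^N and (2N)! ~ sqrt(2π·2N)·(2N/e)^(2N).
  (N!)^2/(2N)! ~ (2π N)^(2/2) (N/e)^(2N) / [sqrt(2π·2N) (2N/e)^(2N)]
     = (2π N)^(2/2) / sqrt(2π·2N) · (N/(2N))^(2N)
     = (2π N)^((2−1)/2) / sqrt(2) · 2^(−2N).
Since 2^2 > 1, the factor 2^(−2N) decays exponentially, so the ratio → 0. Substituting N = 24n gives the stated form.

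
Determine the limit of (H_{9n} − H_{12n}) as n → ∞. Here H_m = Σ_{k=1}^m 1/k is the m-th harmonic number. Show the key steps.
lim = ln(9/12) = ln(3/4)

Euler-Maclaurin gives H_m = ln m + γ + 1/(2m) + O(1/m^2). The γ and O(1/m) terms cancel in the difference:
  H_{9n} − H_{12n} = ln(9n) − ln(12n) + O(1/n) = ln(9/12) + O(1/n).
Hence the limit is ln(9/12) = ln(3/4).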